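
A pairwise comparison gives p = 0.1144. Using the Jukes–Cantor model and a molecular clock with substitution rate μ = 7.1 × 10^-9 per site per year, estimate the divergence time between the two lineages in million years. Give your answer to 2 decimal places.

d = −(3/4) ln(1 − 4p/3) = −0.75 ln(1 − 0.152533) = −0.75 ln(0.847467)
  = −0.75 × (-0.165503) = 0.124127 substitutions/site.
Under a molecular clock d = 2μt, so t = d/(2μ) = 0.124127 / (2 × 7.1 × 10^-9) = 8.74 million years.

8.74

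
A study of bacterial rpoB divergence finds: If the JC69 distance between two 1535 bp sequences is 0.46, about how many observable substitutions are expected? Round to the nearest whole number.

528

Invert JC69: p = (3/4)(1 − e^(−4d/3)) = 0.75 × (1 − e^(-0.613333)) = 0.75 × (1 − 0.541543) = 0.343843.
Expected differing sites = pL ≈ 0.343843 × 1535 = 527.799005 ≈ 528.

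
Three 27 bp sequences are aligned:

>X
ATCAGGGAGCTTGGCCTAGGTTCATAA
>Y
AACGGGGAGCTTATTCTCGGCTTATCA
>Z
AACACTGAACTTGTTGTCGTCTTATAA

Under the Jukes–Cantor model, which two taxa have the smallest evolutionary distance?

X–Y: 9/27 differ, p = 0.333, d = 0.441.
X–Z: 11/27 differ, p = 0.407, d = 0.588.
Y–Z: 8/27 differ, p = 0.296, d = 0.377.
The smallest distance is between Y and Z.

Y and Z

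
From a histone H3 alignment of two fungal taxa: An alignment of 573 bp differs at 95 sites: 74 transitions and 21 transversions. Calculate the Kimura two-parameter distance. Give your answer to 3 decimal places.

0.194

P = 74/573 ≈ 0.129145 and Q = 21/573 ≈ 0.036649.
Under the Kimura two-parameter model, d = −½ ln(1 − 2P − Q) − ¼ ln(1 − 2Q).
1 − 2P − Q = 0.705061, giving −½ ln(0.705061) = 0.174735.
1 − 2Q = 0.926702, giving −¼ ln(0.926702) = 0.019031.
d = 0.174735 + 0.019031 = 0.193766.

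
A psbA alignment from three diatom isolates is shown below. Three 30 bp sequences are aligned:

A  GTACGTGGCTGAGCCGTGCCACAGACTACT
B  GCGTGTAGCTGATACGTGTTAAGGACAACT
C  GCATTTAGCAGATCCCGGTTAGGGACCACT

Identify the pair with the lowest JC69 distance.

A–B: 11/30 differ, p = 0.367, d = 0.503.
A–C: 13/30 differ, p = 0.433, d = 0.647.
B–C: 8/30 differ, p = 0.267, d = 0.330.
The smallest distance is between B and C.

B and C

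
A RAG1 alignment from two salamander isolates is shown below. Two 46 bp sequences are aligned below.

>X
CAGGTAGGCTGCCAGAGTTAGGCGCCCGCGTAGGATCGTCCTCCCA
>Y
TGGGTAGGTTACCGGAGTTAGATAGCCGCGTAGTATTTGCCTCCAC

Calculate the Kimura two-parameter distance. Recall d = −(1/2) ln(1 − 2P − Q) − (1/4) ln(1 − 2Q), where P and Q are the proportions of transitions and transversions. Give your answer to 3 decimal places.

0.444

Of 46 sites, 9 differences are transitions and 6 are transversions, so P = 9/46 ≈ 0.195652 and Q = 6/46 ≈ 0.130435.
Under the Kimura two-parameter model, d = −½ ln(1 − 2P − Q) − ¼ ln(1 − 2Q).
1 − 2P − Q = 0.478261, giving −½ ln(0.478261) = 0.368799.
1 − 2Q = 0.73913, giving −¼ ln(0.73913) = 0.075570.
d = 0.368799 + 0.075570 = 0.444369.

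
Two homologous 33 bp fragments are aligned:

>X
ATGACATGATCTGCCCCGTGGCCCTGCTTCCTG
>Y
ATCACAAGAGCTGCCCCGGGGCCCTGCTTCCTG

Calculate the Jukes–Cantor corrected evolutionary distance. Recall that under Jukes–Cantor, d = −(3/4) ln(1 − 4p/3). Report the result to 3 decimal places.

The sequences differ at 4 of 33 sites (3, 7, 10, 19), so p = 4/33 ≈ 0.121212.
d = −(3/4) ln(1 − 4p/3) = −0.75 ln(1 − 0.161616) = −0.75 ln(0.838384)
  = −0.75 × (-0.176279) = 0.132209 substitutions/site.

0.132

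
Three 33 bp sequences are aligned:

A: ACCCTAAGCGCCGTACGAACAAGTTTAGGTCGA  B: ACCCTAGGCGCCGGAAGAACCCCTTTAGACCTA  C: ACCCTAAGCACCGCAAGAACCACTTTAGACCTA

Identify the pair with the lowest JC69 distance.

B and C

A–B: 9/33 differ, p = 0.273, d = 0.339.
A–C: 8/33 differ, p = 0.242, d = 0.293.
B–C: 4/33 differ, p = 0.121, d = 0.132.
The smallest distance is between B and C.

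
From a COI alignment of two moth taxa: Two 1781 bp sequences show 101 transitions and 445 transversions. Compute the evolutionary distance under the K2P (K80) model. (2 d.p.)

0.40

P = 101/1781 ≈ 0.05671 and Q = 445/1781 ≈ 0.24986.
Under the Kimura two-parameter model, d = −½ ln(1 − 2P − Q) − ¼ ln(1 − 2Q).
1 − 2P − Q = 0.63672, giving −½ ln(0.63672) = 0.225713.
1 − 2Q = 0.50028, giving −¼ ln(0.50028) = 0.173147.
d = 0.225713 + 0.173147 = 0.398860.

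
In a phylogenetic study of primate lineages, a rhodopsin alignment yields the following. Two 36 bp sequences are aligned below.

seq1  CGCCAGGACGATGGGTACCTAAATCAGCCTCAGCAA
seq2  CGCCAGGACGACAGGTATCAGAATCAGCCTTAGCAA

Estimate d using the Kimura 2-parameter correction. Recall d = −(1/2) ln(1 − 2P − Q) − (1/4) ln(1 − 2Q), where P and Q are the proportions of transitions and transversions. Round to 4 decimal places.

0.1966

Of 36 sites, 5 differences are transitions and 1 are transversions, so P = 5/36 ≈ 0.138889 and Q = 1/36 ≈ 0.027778.
Under the Kimura two-parameter model, d = −½ ln(1 − 2P − Q) − ¼ ln(1 − 2Q).
1 − 2P − Q = 0.694444, giving −½ ln(0.694444) = 0.182322.
1 − 2Q = 0.944444, giving −¼ ln(0.944444) = 0.014290.
d = 0.182322 + 0.014290 = 0.196612.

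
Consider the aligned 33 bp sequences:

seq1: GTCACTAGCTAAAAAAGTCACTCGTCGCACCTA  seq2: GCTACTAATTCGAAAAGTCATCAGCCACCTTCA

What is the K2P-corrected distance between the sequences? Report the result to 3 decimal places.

Of 33 sites, 12 differences are transitions and 3 are transversions, so P = 12/33 ≈ 0.363636 and Q = 3/33 ≈ 0.090909.
Under the Kimura two-parameter model, d = −½ ln(1 − 2P − Q) − ¼ ln(1 − 2Q).
1 − 2P − Q = 0.181819, giving −½ ln(0.181819) = 0.852372.
1 − 2Q = 0.818182, giving −¼ ln(0.818182) = 0.050168.
d = 0.852372 + 0.050168 = 0.902540.

0.903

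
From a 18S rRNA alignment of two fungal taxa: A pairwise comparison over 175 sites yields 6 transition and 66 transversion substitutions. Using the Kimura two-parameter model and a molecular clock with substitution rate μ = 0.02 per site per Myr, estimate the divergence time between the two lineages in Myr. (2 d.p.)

P = 6/175 ≈ 0.034286 and Q = 66/175 ≈ 0.377143.
Under the Kimura two-parameter model, d = −½ ln(1 − 2P − Q) − ¼ ln(1 − 2Q).
1 − 2P − Q = 0.554285, giving −½ ln(0.554285) = 0.295038.
1 − 2Q = 0.245714, giving −¼ ln(0.245714) = 0.350897.
d = 0.295038 + 0.350897 = 0.645935.
Under a molecular clock d = 2μt, so t = d/(2μ) = 0.645935 / (2 × 0.02) = 16.15 Myr.

16.15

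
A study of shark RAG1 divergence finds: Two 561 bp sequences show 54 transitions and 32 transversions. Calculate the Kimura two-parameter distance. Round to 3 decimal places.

0.174

P = 54/561 ≈ 0.096257 and Q = 32/561 ≈ 0.057041.
Under the Kimura two-parameter model, d = −½ ln(1 − 2P − Q) − ¼ ln(1 − 2Q).
1 − 2P − Q = 0.750445, giving −½ ln(0.750445) = 0.143544.
1 − 2Q = 0.885918, giving −¼ ln(0.885918) = 0.030283.
d = 0.143544 + 0.030283 = 0.173827.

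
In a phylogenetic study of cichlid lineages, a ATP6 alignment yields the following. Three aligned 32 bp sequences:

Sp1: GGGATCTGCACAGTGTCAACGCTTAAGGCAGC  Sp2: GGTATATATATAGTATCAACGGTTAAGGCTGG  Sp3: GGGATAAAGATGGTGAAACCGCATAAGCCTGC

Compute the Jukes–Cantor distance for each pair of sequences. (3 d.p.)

d(Sp1,Sp2) = 0.353, d(Sp1,Sp3) = 0.520, d(Sp2,Sp3) = 0.520

Sp1–Sp2: 9/32 sites differ → p = 0.28125, d = −0.75 ln(1 − 0.375) = 0.352503 ≈ 0.353.
Sp1–Sp3: 12/32 sites differ → p = 0.375, d = −0.75 ln(1 − 0.5) = 0.519860 ≈ 0.520.
Sp2–Sp3: 12/32 sites differ → p = 0.375, d = −0.75 ln(1 − 0.5) = 0.519860 ≈ 0.520.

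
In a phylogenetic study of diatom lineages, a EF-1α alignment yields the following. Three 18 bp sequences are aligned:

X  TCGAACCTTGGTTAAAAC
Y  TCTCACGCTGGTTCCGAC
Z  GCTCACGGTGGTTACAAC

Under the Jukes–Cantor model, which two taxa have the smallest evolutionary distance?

Y and Z

X–Y: 7/18 differ, p = 0.389, d = 0.548.
X–Z: 6/18 differ, p = 0.333, d = 0.441.
Y–Z: 4/18 differ, p = 0.222, d = 0.264.
The smallest distance is between Y and Z.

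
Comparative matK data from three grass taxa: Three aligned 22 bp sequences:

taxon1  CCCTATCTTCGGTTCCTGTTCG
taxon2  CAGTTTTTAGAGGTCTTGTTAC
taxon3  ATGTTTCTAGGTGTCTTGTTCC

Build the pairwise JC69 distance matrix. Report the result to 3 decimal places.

taxon1–taxon2: 11/22 sites differ → p = 0.5, d = −0.75 ln(1 − 0.666667) = 0.823960 ≈ 0.824.
taxon1–taxon3: 10/22 sites differ → p ≈ 0.454545, d = −0.75 ln(1 − 0.60606) = 0.698667 ≈ 0.699.
taxon2–taxon3: 6/22 sites differ → p ≈ 0.272727, d = −0.75 ln(1 − 0.363636) = 0.338988 ≈ 0.339.

d(taxon1,taxon2) = 0.824, d(taxon1,taxon3) = 0.699, d(taxon2,taxon3) = 0.339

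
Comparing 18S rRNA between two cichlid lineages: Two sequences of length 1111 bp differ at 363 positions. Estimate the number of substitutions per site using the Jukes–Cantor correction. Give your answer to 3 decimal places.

p = 363/1111 ≈ 0.326733.
d = −(3/4) ln(1 − 4p/3) = −0.75 ln(1 − 0.435644) = −0.75 ln(0.564356)
  = −0.75 × (-0.572070) = 0.429053 substitutions/site.

0.429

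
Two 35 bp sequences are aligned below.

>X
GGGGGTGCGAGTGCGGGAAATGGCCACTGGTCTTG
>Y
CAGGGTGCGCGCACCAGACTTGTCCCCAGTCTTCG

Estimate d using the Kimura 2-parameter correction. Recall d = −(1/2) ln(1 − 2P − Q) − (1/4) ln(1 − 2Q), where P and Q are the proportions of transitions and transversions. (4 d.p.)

Of 35 sites, 7 differences are transitions and 9 are transversions, so P = 7/35 = 0.2 and Q = 9/35 ≈ 0.257143.
Under the Kimura two-parameter model, d = −½ ln(1 − 2P − Q) − ¼ ln(1 − 2Q).
1 − 2P − Q = 0.342857, giving −½ ln(0.342857) = 0.535221.
1 − 2Q = 0.485714, giving −¼ ln(0.485714) = 0.180534.
d = 0.535221 + 0.180534 = 0.715755.

0.7158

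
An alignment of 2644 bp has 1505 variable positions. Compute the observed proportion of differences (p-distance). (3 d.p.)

p = 1505/2644 = 0.569213… ≈ 0.569 (to 3 d.p.).

0.569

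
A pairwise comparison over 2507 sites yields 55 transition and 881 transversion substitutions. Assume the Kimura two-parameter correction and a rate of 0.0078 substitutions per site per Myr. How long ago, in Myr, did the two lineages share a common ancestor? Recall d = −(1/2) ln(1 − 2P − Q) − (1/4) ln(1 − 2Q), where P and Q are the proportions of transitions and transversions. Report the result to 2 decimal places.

35.57

P = 55/2507 ≈ 0.021939 and Q = 881/2507 ≈ 0.351416.
Under the Kimura two-parameter model, d = −½ ln(1 − 2P − Q) − ¼ ln(1 − 2Q).
1 − 2P − Q = 0.604706, giving −½ ln(0.604706) = 0.251506.
1 − 2Q = 0.297168, giving −¼ ln(0.297168) = 0.303364.
d = 0.251506 + 0.303364 = 0.554870.
Under a molecular clock d = 2μt, so t = d/(2μ) = 0.554870 / (2 × 0.0078) = 35.57 Myr.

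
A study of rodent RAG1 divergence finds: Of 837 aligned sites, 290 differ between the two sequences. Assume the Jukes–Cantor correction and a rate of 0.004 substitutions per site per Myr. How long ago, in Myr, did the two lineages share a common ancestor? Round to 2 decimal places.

p = 290/837 ≈ 0.346476.
d = −(3/4) ln(1 − 4p/3) = −0.75 ln(1 − 0.461968) = −0.75 ln(0.538032)
  = −0.75 × (-0.619837) = 0.464878 substitutions/site.
Under a molecular clock d = 2μt, so t = d/(2μ) = 0.464878 / (2 × 0.004) = 58.11 Myr.

58.11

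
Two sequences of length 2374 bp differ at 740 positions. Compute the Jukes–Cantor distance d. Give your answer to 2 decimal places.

p = 740/2374 ≈ 0.31171.
d = −(3/4) ln(1 − 4p/3) = −0.75 ln(1 − 0.415613) = −0.75 ln(0.584387)
  = −0.75 × (-0.537192) = 0.402894 substitutions/site.

0.40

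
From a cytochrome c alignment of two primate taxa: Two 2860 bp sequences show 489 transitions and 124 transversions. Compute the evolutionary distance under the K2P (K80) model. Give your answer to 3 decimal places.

0.266

P = 489/2860 ≈ 0.170979 and Q = 124/2860 ≈ 0.043357.
Under the Kimura two-parameter model, d = −½ ln(1 − 2P − Q) − ¼ ln(1 − 2Q).
1 − 2P − Q = 0.614685, giving −½ ln(0.614685) = 0.243323.
1 − 2Q = 0.913286, giving −¼ ln(0.913286) = 0.022677.
d = 0.243323 + 0.022677 = 0.266000.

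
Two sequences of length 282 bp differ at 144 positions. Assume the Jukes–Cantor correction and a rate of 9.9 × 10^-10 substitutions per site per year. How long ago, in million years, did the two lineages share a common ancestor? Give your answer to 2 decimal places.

p = 144/282 ≈ 0.510638.
d = −(3/4) ln(1 − 4p/3) = −0.75 ln(1 − 0.680851) = −0.75 ln(0.319149)
  = −0.75 × (-1.142097) = 0.856573 substitutions/site.
Under a molecular clock d = 2μt, so t = d/(2μ) = 0.856573 / (2 × 9.9 × 10^-10) = 432.61 million years.

432.61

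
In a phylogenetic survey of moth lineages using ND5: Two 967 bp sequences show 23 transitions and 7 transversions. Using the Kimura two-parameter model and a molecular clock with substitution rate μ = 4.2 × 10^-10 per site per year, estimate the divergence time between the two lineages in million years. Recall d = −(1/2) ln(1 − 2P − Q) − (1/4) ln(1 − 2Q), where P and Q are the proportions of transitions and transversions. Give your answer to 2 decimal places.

37.89

P = 23/967 ≈ 0.023785 and Q = 7/967 ≈ 0.007239.
Under the Kimura two-parameter model, d = −½ ln(1 − 2P − Q) − ¼ ln(1 − 2Q).
1 − 2P − Q = 0.945191, giving −½ ln(0.945191) = 0.028184.
1 − 2Q = 0.985522, giving −¼ ln(0.985522) = 0.003646.
d = 0.028184 + 0.003646 = 0.031830.
Under a molecular clock d = 2μt, so t = d/(2μ) = 0.031830 / (2 × 4.2 × 10^-10) = 37.89 million years.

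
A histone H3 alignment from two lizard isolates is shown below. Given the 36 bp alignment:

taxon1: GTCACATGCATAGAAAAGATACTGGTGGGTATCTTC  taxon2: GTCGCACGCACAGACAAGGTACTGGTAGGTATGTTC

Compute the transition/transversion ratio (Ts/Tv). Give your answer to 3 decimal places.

2.500

Transitions are A↔G and C↔T; transversions are all other mismatches.
Transitions: 5. Transversions: 2.
R = 5/2 = 2.500.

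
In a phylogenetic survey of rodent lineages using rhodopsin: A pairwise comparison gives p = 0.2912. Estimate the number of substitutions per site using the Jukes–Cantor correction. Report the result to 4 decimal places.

0.3686

d = −(3/4) ln(1 − 4p/3) = −0.75 ln(1 − 0.388267) = −0.75 ln(0.611733)
  = −0.75 × (-0.491459) = 0.368594 substitutions/site.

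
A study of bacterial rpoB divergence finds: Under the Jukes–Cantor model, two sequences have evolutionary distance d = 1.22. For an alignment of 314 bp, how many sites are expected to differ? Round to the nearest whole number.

189

Invert JC69: p = (3/4)(1 − e^(−4d/3)) = 0.75 × (1 − e^(-1.626667)) = 0.75 × (1 − 0.196584) = 0.602562.
Expected differing sites = pL ≈ 0.602562 × 314 = 189.204468 ≈ 189.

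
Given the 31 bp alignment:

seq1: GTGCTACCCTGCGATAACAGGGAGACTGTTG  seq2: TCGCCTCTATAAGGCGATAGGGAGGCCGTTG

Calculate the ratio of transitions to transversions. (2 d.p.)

Transitions are A↔G and C↔T; transversions are all other mismatches.
Transitions: 10. Transversions: 4.
R = 10/4 = 2.50.

2.50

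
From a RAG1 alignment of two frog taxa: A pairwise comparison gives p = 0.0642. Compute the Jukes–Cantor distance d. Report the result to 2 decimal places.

d = −(3/4) ln(1 − 4p/3) = −0.75 ln(1 − 0.0856) = −0.75 ln(0.9144)
  = −0.75 × (-0.089487) = 0.067115 substitutions/site.

0.07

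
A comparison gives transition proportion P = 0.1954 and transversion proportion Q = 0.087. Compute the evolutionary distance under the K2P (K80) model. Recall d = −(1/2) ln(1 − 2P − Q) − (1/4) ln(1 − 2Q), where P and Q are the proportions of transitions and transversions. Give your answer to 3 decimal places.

0.373

Under the Kimura two-parameter model, d = −½ ln(1 − 2P − Q) − ¼ ln(1 − 2Q).
1 − 2P − Q = 0.5222, giving −½ ln(0.5222) = 0.324852.
1 − 2Q = 0.826, giving −¼ ln(0.826) = 0.047790.
d = 0.324852 + 0.047790 = 0.372642.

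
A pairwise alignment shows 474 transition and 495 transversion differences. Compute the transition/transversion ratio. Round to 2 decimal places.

0.96

R = 474/495 = 0.957575… ≈ 0.96 (to 2 d.p.).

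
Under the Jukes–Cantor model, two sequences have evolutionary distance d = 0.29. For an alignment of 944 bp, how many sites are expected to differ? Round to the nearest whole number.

227

Invert JC69: p = (3/4)(1 − e^(−4d/3)) = 0.75 × (1 − e^(-0.386667)) = 0.75 × (1 − 0.679317) = 0.240512.
Expected differing sites = pL ≈ 0.240512 × 944 = 227.043328 ≈ 227.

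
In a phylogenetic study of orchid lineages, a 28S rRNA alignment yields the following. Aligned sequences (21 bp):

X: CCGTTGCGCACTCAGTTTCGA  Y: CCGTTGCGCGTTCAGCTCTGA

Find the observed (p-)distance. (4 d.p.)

0.2381

The sequences differ at 5 of 21 positions (sites 10, 11, 16, 18, 19).
p = 5/21 = 0.238095… ≈ 0.2381 (to 4 d.p.).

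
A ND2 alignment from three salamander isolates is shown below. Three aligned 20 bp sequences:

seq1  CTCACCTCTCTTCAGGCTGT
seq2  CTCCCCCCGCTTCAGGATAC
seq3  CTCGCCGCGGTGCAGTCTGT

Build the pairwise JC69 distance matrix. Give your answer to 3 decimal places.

seq1–seq2: 6/20 sites differ → p = 0.3, d = −0.75 ln(1 − 0.4) = 0.383119 ≈ 0.383.
seq1–seq3: 6/20 sites differ → p = 0.3, d = −0.75 ln(1 − 0.4) = 0.383119 ≈ 0.383.
seq2–seq3: 8/20 sites differ → p = 0.4, d = −0.75 ln(1 − 0.533333) = 0.571605 ≈ 0.572.

d(seq1,seq2) = 0.383, d(seq1,seq3) = 0.383, d(seq2,seq3) = 0.572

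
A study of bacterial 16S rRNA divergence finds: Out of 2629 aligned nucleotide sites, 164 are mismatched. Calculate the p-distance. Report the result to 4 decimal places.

0.0624

p = 164/2629 = 0.062381… ≈ 0.0624 (to 4 d.p.).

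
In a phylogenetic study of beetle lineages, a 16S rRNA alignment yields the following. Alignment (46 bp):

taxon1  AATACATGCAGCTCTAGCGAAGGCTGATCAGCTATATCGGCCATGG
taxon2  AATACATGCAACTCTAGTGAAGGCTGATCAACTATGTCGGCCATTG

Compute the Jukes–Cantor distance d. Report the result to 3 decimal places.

0.117

The sequences differ at 5 of 46 sites (11, 18, 31, 36, 45), so p = 5/46 ≈ 0.108696.
d = −(3/4) ln(1 − 4p/3) = −0.75 ln(1 − 0.144928) = −0.75 ln(0.855072)
  = −0.75 × (-0.156570) = 0.117428 substitutions/site.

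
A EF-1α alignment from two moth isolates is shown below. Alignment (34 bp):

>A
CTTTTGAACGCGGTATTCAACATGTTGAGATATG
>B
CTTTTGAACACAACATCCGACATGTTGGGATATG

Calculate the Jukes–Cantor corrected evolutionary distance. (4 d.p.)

The sequences differ at 7 of 34 sites (10, 12, 13, 14, 17, 19, 28), so p = 7/34 ≈ 0.205882.
d = −(3/4) ln(1 − 4p/3) = −0.75 ln(1 − 0.274509) = −0.75 ln(0.725491)
  = −0.75 × (-0.320907) = 0.240680 substitutions/site.

0.2407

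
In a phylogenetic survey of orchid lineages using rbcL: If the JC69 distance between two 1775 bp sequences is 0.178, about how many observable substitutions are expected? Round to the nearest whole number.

281

Invert JC69: p = (3/4)(1 − e^(−4d/3)) = 0.75 × (1 − e^(-0.237333)) = 0.75 × (1 − 0.788729) = 0.158453.
Expected differing sites = pL ≈ 0.158453 × 1775 = 281.254075 ≈ 281.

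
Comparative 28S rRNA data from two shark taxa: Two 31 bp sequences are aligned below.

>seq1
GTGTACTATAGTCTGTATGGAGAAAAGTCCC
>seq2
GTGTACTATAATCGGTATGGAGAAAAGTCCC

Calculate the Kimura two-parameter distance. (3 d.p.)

0.068

Of 31 sites, 1 differences are transitions and 1 are transversions, so P = 1/31 ≈ 0.032258 and Q = 1/31 ≈ 0.032258.
Under the Kimura two-parameter model, d = −½ ln(1 − 2P − Q) − ¼ ln(1 − 2Q).
1 − 2P − Q = 0.903226, giving −½ ln(0.903226) = 0.050891.
1 − 2Q = 0.935484, giving −¼ ln(0.935484) = 0.016673.
d = 0.050891 + 0.016673 = 0.067564.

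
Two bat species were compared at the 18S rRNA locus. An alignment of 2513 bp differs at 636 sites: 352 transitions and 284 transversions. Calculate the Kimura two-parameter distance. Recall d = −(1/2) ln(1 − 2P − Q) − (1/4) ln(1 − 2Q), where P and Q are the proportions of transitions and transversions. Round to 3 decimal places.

0.314

P = 352/2513 ≈ 0.140072 and Q = 284/2513 ≈ 0.113012.
Under the Kimura two-parameter model, d = −½ ln(1 − 2P − Q) − ¼ ln(1 − 2Q).
1 − 2P − Q = 0.606844, giving −½ ln(0.606844) = 0.249742.
1 − 2Q = 0.773976, giving −¼ ln(0.773976) = 0.064054.
d = 0.249742 + 0.064054 = 0.313796.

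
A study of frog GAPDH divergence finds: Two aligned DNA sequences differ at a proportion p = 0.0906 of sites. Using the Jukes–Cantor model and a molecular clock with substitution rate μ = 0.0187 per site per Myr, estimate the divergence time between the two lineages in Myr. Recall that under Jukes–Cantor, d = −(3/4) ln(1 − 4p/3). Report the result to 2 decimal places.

2.58

d = −(3/4) ln(1 − 4p/3) = −0.75 ln(1 − 0.1208) = −0.75 ln(0.8792)
  = −0.75 × (-0.128743) = 0.096557 substitutions/site.
Under a molecular clock d = 2μt, so t = d/(2μ) = 0.096557 / (2 × 0.0187) = 2.58 Myr.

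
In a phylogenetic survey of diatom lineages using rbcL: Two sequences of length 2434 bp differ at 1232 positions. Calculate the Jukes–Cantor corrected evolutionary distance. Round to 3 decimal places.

0.843

p = 1232/2434 ≈ 0.506163.
d = −(3/4) ln(1 − 4p/3) = −0.75 ln(1 − 0.674884) = −0.75 ln(0.325116)
  = −0.75 × (-1.123573) = 0.842680 substitutions/site.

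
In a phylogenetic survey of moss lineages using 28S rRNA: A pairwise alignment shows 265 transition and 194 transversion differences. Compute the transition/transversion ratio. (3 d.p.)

R = 265/194 = 1.365979… ≈ 1.366 (to 3 d.p.).

1.366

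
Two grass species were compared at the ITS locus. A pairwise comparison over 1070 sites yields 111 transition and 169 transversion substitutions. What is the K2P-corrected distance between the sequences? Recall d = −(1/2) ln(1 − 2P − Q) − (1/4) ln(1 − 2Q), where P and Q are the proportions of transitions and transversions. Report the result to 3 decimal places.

0.322

P = 111/1070 ≈ 0.103738 and Q = 169/1070 ≈ 0.157944.
Under the Kimura two-parameter model, d = −½ ln(1 − 2P − Q) − ¼ ln(1 − 2Q).
1 − 2P − Q = 0.63458, giving −½ ln(0.63458) = 0.227396.
1 − 2Q = 0.684112, giving −¼ ln(0.684112) = 0.094908.
d = 0.227396 + 0.094908 = 0.322304.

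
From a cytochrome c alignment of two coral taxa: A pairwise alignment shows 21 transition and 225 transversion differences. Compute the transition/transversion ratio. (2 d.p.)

0.09

R = 21/225 = 0.093333… ≈ 0.09 (to 2 d.p.).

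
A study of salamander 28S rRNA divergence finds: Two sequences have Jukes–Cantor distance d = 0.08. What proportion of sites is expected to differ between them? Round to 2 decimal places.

0.08

p = (3/4)(1 − e^(−4d/3)) = 0.75 × (1 − e^(-0.106667)) = 0.75 × (1 − 0.898825) = 0.075881.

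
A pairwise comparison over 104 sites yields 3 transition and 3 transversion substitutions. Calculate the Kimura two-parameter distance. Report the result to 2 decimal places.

P = 3/104 ≈ 0.028846 and Q = 3/104 ≈ 0.028846.
Under the Kimura two-parameter model, d = −½ ln(1 − 2P − Q) − ¼ ln(1 − 2Q).
1 − 2P − Q = 0.913462, giving −½ ln(0.913462) = 0.045257.
1 − 2Q = 0.942308, giving −¼ ln(0.942308) = 0.014856.
d = 0.045257 + 0.014856 = 0.060113.

0.06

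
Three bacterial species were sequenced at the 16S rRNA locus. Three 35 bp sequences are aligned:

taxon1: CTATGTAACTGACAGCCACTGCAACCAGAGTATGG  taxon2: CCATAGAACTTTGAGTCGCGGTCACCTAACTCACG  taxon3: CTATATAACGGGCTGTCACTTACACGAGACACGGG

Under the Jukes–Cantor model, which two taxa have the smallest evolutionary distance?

taxon1 and taxon3

taxon1–taxon2: 17/35 differ, p = 0.486, d = 0.782.
taxon1–taxon3: 13/35 differ, p = 0.371, d = 0.513.
taxon2–taxon3: 17/35 differ, p = 0.486, d = 0.782.
The smallest distance is between taxon1 and taxon3.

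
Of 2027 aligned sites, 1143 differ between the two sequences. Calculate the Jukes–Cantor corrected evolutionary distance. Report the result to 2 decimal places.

1.05

p = 1143/2027 ≈ 0.563888.
d = −(3/4) ln(1 − 4p/3) = −0.75 ln(1 − 0.751851) = −0.75 ln(0.248149)
  = −0.75 × (-1.393726) = 1.045295 substitutions/site.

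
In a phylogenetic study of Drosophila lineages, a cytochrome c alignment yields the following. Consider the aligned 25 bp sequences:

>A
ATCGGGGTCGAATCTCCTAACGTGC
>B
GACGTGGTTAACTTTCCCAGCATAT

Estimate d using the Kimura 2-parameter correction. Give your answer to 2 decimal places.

0.98

Of 25 sites, 9 differences are transitions and 3 are transversions, so P = 9/25 = 0.36 and Q = 3/25 = 0.12.
Under the Kimura two-parameter model, d = −½ ln(1 − 2P − Q) − ¼ ln(1 − 2Q).
1 − 2P − Q = 0.16, giving −½ ln(0.16) = 0.916291.
1 − 2Q = 0.76, giving −¼ ln(0.76) = 0.068609.
d = 0.916291 + 0.068609 = 0.984900.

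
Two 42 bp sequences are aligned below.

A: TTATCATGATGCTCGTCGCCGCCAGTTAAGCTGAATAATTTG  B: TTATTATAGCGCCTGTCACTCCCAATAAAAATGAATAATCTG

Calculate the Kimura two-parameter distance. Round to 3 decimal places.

0.491

Of 42 sites, 11 differences are transitions and 3 are transversions, so P = 11/42 ≈ 0.261905 and Q = 3/42 ≈ 0.071429.
Under the Kimura two-parameter model, d = −½ ln(1 − 2P − Q) − ¼ ln(1 − 2Q).
1 − 2P − Q = 0.404761, giving −½ ln(0.404761) = 0.452229.
1 − 2Q = 0.857142, giving −¼ ln(0.857142) = 0.038538.
d = 0.452229 + 0.038538 = 0.490767.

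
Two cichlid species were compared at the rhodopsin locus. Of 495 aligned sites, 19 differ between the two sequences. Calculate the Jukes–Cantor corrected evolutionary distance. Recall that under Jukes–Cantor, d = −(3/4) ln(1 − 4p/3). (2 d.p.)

p = 19/495 ≈ 0.038384.
d = −(3/4) ln(1 − 4p/3) = −0.75 ln(1 − 0.051179) = −0.75 ln(0.948821)
  = −0.75 × (-0.052535) = 0.039401 substitutions/site.

0.04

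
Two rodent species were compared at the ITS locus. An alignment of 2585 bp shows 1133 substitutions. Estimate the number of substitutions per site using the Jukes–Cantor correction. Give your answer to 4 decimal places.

0.6585

p = 1133/2585 ≈ 0.438298.
d = −(3/4) ln(1 − 4p/3) = −0.75 ln(1 − 0.584397) = −0.75 ln(0.415603)
  = −0.75 × (-0.878025) = 0.658519 substitutions/site.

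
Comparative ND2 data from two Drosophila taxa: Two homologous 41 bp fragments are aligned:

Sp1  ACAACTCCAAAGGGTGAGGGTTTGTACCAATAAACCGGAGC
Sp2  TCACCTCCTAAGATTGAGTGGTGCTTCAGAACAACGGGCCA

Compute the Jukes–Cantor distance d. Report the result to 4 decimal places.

0.6603

The sequences differ at 18 of 41 sites, so p = 18/41 ≈ 0.439024.
d = −(3/4) ln(1 − 4p/3) = −0.75 ln(1 − 0.585365) = −0.75 ln(0.414635)
  = −0.75 × (-0.880357) = 0.660268 substitutions/site.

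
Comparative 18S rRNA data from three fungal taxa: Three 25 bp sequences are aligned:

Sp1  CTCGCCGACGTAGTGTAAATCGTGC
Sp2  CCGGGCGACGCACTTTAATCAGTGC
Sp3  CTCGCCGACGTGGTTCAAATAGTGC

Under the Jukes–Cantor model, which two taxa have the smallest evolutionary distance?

Sp1 and Sp3

Sp1–Sp2: 9/25 differ, p = 0.360, d = 0.490.
Sp1–Sp3: 4/25 differ, p = 0.160, d = 0.180.
Sp2–Sp3: 9/25 differ, p = 0.360, d = 0.490.
The smallest distance is between Sp1 and Sp3.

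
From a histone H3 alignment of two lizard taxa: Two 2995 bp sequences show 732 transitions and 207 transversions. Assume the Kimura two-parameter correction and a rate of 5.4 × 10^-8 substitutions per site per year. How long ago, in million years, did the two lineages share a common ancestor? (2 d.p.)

P = 732/2995 ≈ 0.244407 and Q = 207/2995 ≈ 0.069115.
Under the Kimura two-parameter model, d = −½ ln(1 − 2P − Q) − ¼ ln(1 − 2Q).
1 − 2P − Q = 0.442071, giving −½ ln(0.442071) = 0.408142.
1 − 2Q = 0.86177, giving −¼ ln(0.86177) = 0.037192.
d = 0.408142 + 0.037192 = 0.445334.
Under a molecular clock d = 2μt, so t = d/(2μ) = 0.445334 / (2 × 5.4 × 10^-8) = 4.12 million years.

4.12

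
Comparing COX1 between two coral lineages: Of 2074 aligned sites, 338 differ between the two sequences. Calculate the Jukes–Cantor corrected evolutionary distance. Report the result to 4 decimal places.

p = 338/2074 ≈ 0.16297.
d = −(3/4) ln(1 − 4p/3) = −0.75 ln(1 − 0.217293) = −0.75 ln(0.782707)
  = −0.75 × (-0.244997) = 0.183748 substitutions/site.

0.1837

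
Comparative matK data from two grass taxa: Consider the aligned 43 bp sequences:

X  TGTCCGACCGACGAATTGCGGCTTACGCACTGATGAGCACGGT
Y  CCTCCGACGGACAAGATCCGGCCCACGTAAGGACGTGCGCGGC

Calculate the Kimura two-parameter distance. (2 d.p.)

Of 43 sites, 9 differences are transitions and 7 are transversions, so P = 9/43 ≈ 0.209302 and Q = 7/43 ≈ 0.162791.
Under the Kimura two-parameter model, d = −½ ln(1 − 2P − Q) − ¼ ln(1 − 2Q).
1 − 2P − Q = 0.418605, giving −½ ln(0.418605) = 0.435414.
1 − 2Q = 0.674418, giving −¼ ln(0.674418) = 0.098476.
d = 0.435414 + 0.098476 = 0.533890.

0.53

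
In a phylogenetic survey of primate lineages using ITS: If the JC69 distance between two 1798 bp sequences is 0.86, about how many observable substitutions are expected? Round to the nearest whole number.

Invert JC69: p = (3/4)(1 − e^(−4d/3)) = 0.75 × (1 − e^(-1.146667)) = 0.75 × (1 − 0.317694) = 0.511730.
Expected differing sites = pL ≈ 0.511730 × 1798 = 920.09054 ≈ 920.

920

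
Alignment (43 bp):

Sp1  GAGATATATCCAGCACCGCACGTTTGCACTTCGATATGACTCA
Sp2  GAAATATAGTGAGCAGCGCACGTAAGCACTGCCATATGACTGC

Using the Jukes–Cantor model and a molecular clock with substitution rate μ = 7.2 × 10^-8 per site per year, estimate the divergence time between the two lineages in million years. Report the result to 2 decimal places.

2.17

The sequences differ at 11 of 43 sites, so p = 11/43 ≈ 0.255814.
d = −(3/4) ln(1 − 4p/3) = −0.75 ln(1 − 0.341085) = −0.75 ln(0.658915)
  = −0.75 × (-0.417161) = 0.312871 substitutions/site.
Under a molecular clock d = 2μt, so t = d/(2μ) = 0.312871 / (2 × 7.2 × 10^-8) = 2.17 million years.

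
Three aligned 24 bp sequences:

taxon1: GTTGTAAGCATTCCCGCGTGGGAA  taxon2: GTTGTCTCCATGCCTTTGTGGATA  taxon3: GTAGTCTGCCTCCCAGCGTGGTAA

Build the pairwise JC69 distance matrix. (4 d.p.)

d(taxon1,taxon2) = 0.5199, d(taxon1,taxon3) = 0.3694, d(taxon2,taxon3) = 0.5199

taxon1–taxon2: 9/24 sites differ → p = 0.375, d = −0.75 ln(1 − 0.5) = 0.519860 ≈ 0.5199.
taxon1–taxon3: 7/24 sites differ → p ≈ 0.291667, d = −0.75 ln(1 − 0.388889) = 0.369358 ≈ 0.3694.
taxon2–taxon3: 9/24 sites differ → p = 0.375, d = −0.75 ln(1 − 0.5) = 0.519860 ≈ 0.5199.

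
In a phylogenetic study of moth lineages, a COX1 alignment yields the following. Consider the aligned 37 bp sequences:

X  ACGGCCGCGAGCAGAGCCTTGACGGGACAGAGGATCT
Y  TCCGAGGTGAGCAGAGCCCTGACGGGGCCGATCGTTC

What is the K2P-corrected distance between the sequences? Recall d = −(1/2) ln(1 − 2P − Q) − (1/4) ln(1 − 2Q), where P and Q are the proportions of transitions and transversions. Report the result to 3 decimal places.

0.479

Of 37 sites, 6 differences are transitions and 7 are transversions, so P = 6/37 ≈ 0.162162 and Q = 7/37 ≈ 0.189189.
Under the Kimura two-parameter model, d = −½ ln(1 − 2P − Q) − ¼ ln(1 − 2Q).
1 − 2P − Q = 0.486487, giving −½ ln(0.486487) = 0.360273.
1 − 2Q = 0.621622, giving −¼ ln(0.621622) = 0.118856.
d = 0.360273 + 0.118856 = 0.479129.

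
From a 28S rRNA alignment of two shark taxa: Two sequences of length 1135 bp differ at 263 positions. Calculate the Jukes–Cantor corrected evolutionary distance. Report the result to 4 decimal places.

p = 263/1135 ≈ 0.231718.
d = −(3/4) ln(1 − 4p/3) = −0.75 ln(1 − 0.308957) = −0.75 ln(0.691043)
  = −0.75 × (-0.369553) = 0.277165 substitutions/site.

0.2772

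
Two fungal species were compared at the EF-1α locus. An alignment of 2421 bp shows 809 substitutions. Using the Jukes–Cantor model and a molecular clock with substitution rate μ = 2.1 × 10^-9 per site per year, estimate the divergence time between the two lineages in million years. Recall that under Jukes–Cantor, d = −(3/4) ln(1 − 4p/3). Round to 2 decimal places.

105.32

p = 809/2421 ≈ 0.334159.
d = −(3/4) ln(1 − 4p/3) = −0.75 ln(1 − 0.445545) = −0.75 ln(0.554455)
  = −0.75 × (-0.589770) = 0.442328 substitutions/site.
Under a molecular clock d = 2μt, so t = d/(2μ) = 0.442328 / (2 × 2.1 × 10^-9) = 105.32 million years.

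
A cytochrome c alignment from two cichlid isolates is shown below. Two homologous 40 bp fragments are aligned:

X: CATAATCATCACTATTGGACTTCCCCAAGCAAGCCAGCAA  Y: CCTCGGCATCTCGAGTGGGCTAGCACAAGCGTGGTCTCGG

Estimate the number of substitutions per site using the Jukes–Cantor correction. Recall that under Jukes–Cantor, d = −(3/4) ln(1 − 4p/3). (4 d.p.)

0.7525

The sequences differ at 19 of 40 sites, so p = 19/40 = 0.475.
d = −(3/4) ln(1 − 4p/3) = −0.75 ln(1 − 0.633333) = −0.75 ln(0.366667)
  = −0.75 × (-1.003301) = 0.752476 substitutions/site.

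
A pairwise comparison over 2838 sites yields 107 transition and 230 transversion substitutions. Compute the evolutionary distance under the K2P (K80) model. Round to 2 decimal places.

0.13

P = 107/2838 ≈ 0.037703 and Q = 230/2838 ≈ 0.081043.
Under the Kimura two-parameter model, d = −½ ln(1 − 2P − Q) − ¼ ln(1 − 2Q).
1 − 2P − Q = 0.843551, giving −½ ln(0.843551) = 0.085067.
1 − 2Q = 0.837914, giving −¼ ln(0.837914) = 0.044210.
d = 0.085067 + 0.044210 = 0.129277.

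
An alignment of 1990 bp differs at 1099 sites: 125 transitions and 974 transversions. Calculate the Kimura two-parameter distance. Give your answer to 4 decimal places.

1.4419

P = 125/1990 ≈ 0.062814 and Q = 974/1990 ≈ 0.489447.
Under the Kimura two-parameter model, d = −½ ln(1 − 2P − Q) − ¼ ln(1 − 2Q).
1 − 2P − Q = 0.384925, giving −½ ln(0.384925) = 0.477353.
1 − 2Q = 0.021106, giving −¼ ln(0.021106) = 0.964549.
d = 0.477353 + 0.964549 = 1.441902.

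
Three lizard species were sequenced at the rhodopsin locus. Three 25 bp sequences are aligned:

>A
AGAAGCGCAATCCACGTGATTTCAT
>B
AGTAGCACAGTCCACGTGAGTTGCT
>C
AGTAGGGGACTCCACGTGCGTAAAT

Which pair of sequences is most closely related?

A–B: 6/25 differ, p = 0.240, d = 0.289.
A–C: 8/25 differ, p = 0.320, d = 0.417.
B–C: 8/25 differ, p = 0.320, d = 0.417.
The smallest distance is between A and B.

A and B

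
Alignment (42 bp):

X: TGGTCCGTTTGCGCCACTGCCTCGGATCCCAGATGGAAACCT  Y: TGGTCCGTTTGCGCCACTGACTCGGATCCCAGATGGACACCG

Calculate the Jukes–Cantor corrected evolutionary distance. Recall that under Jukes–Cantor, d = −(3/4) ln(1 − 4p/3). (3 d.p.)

0.075

The sequences differ at 3 of 42 sites (20, 38, 42), so p = 3/42 ≈ 0.071429.
d = −(3/4) ln(1 − 4p/3) = −0.75 ln(1 − 0.095239) = −0.75 ln(0.904761)
  = −0.75 × (-0.100084) = 0.075063 substitutions/site.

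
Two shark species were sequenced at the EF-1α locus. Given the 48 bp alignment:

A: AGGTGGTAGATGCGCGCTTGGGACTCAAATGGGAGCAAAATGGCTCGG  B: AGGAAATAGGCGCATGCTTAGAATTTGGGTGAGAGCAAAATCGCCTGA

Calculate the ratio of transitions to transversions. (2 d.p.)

8.50

Transitions are A↔G and C↔T; transversions are all other mismatches.
Transitions: 17. Transversions: 2.
R = 17/2 = 8.50.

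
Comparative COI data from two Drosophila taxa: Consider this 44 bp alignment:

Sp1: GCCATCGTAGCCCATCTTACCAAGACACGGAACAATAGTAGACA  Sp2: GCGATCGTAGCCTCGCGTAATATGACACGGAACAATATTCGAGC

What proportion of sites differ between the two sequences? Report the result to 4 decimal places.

0.2727

The sequences differ at 12 of 44 positions.
p = 12/44 = 0.272727… ≈ 0.2727 (to 4 d.p.).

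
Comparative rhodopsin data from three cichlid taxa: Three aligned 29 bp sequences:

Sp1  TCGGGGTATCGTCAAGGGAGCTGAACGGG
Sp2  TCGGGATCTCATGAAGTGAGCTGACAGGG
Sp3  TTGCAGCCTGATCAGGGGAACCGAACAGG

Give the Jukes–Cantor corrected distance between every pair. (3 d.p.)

d(Sp1,Sp2) = 0.291, d(Sp1,Sp3) = 0.529, d(Sp2,Sp3) = 0.774

Sp1–Sp2: 7/29 sites differ → p ≈ 0.241379, d = −0.75 ln(1 − 0.321839) = 0.291278 ≈ 0.291.
Sp1–Sp3: 11/29 sites differ → p ≈ 0.37931, d = −0.75 ln(1 − 0.505747) = 0.528531 ≈ 0.529.
Sp2–Sp3: 14/29 sites differ → p ≈ 0.482759, d = −0.75 ln(1 − 0.643679) = 0.773942 ≈ 0.774.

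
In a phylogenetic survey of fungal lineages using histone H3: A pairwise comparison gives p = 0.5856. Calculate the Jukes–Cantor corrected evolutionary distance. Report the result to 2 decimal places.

d = −(3/4) ln(1 − 4p/3) = −0.75 ln(1 − 0.7808) = −0.75 ln(0.2192)
  = −0.75 × (-1.517771) = 1.138328 substitutions/site.

1.14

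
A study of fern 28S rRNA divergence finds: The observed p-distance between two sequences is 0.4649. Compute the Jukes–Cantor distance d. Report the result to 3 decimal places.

d = −(3/4) ln(1 − 4p/3) = −0.75 ln(1 − 0.619867) = −0.75 ln(0.380133)
  = −0.75 × (-0.967234) = 0.725426 substitutions/site.

0.725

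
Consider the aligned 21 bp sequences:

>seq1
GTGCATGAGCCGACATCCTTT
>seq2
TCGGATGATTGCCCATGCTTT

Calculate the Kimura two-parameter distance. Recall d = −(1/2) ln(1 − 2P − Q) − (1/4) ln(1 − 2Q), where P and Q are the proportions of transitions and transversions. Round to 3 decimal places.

Of 21 sites, 2 differences are transitions and 7 are transversions, so P = 2/21 ≈ 0.095238 and Q = 7/21 ≈ 0.333333.
Under the Kimura two-parameter model, d = −½ ln(1 − 2P − Q) − ¼ ln(1 − 2Q).
1 − 2P − Q = 0.476191, giving −½ ln(0.476191) = 0.370968.
1 − 2Q = 0.333334, giving −¼ ln(0.333334) = 0.274653.
d = 0.370968 + 0.274653 = 0.645621.

0.646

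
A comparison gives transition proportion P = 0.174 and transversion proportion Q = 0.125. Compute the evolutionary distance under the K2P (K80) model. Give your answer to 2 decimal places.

Under the Kimura two-parameter model, d = −½ ln(1 − 2P − Q) − ¼ ln(1 − 2Q).
1 − 2P − Q = 0.527, giving −½ ln(0.527) = 0.320277.
1 − 2Q = 0.75, giving −¼ ln(0.75) = 0.071921.
d = 0.320277 + 0.071921 = 0.392198.

0.39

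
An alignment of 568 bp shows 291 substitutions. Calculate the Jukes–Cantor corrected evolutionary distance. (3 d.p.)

p = 291/568 ≈ 0.512324.
d = −(3/4) ln(1 − 4p/3) = −0.75 ln(1 − 0.683099) = −0.75 ln(0.316901)
  = −0.75 × (-1.149166) = 0.861875 substitutions/site.

0.862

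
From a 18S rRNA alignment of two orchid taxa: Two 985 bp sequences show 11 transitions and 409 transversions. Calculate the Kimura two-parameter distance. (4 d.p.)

0.7314

P = 11/985 ≈ 0.011168 and Q = 409/985 ≈ 0.415228.
Under the Kimura two-parameter model, d = −½ ln(1 − 2P − Q) − ¼ ln(1 − 2Q).
1 − 2P − Q = 0.562436, giving −½ ln(0.562436) = 0.287739.
1 − 2Q = 0.169544, giving −¼ ln(0.169544) = 0.443661.
d = 0.287739 + 0.443661 = 0.731400.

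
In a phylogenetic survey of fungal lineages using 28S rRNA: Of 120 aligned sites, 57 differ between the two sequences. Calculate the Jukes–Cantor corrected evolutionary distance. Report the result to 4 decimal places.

p = 57/120 = 0.475.
d = −(3/4) ln(1 − 4p/3) = −0.75 ln(1 − 0.633333) = −0.75 ln(0.366667)
  = −0.75 × (-1.003301) = 0.752476 substitutions/site.

0.7525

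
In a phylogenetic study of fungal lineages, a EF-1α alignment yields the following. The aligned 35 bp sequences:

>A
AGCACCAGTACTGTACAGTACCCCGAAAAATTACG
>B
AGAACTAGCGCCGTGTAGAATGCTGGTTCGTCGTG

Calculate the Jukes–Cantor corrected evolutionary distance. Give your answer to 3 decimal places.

The sequences differ at 19 of 35 sites, so p = 19/35 ≈ 0.542857.
d = −(3/4) ln(1 − 4p/3) = −0.75 ln(1 − 0.723809) = −0.75 ln(0.276191)
  = −0.75 × (-1.286663) = 0.964997 substitutions/site.

0.965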